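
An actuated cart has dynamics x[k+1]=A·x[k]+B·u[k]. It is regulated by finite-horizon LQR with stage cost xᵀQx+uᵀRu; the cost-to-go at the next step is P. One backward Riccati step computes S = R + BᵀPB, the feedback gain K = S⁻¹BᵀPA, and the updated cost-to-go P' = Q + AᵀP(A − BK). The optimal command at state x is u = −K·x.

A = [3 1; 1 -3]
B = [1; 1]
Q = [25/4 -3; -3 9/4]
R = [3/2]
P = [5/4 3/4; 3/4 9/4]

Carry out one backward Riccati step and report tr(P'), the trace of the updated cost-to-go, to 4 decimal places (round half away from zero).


BᵀP = [2.0000 3.0000]
S = R + BᵀPB = [3/2] + [5.0000] = [6.5000]
BᵀPA = [9.0000 -7.0000]
K = S⁻¹·BᵀPA = [1.3846 -1.0769]
A−BK = [1.6154 2.0769; -0.3846 -1.9231]
AᵀP(A−BK) = [5.5385 0.6923; 0.6923 9.4615]
P' = Q + AᵀP(A−BK) = [11.7885 -2.3077; -2.3077 11.7115]
tr(P') = 23.5000

23.5000


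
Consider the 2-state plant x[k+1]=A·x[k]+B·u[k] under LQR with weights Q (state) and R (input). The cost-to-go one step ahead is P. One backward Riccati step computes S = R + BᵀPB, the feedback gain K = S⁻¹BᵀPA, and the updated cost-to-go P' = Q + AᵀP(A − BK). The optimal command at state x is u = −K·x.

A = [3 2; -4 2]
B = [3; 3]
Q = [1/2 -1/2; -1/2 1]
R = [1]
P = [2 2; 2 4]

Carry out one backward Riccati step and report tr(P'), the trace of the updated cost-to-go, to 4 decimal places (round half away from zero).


21.6978

BᵀP = [12.0000 18.0000]
S = R + BᵀPB = [1] + [90.0000] = [91.0000]
BᵀPA = [-36.0000 60.0000]
K = S⁻¹·BᵀPA = [-0.3956 0.6593]
A−BK = [4.1868 0.0220; -2.8132 0.0220]
AᵀP(A−BK) = [19.7582 -0.2637; -0.2637 0.4396]
P' = Q + AᵀP(A−BK) = [20.2582 -0.7637; -0.7637 1.4396]
tr(P') = 21.6978


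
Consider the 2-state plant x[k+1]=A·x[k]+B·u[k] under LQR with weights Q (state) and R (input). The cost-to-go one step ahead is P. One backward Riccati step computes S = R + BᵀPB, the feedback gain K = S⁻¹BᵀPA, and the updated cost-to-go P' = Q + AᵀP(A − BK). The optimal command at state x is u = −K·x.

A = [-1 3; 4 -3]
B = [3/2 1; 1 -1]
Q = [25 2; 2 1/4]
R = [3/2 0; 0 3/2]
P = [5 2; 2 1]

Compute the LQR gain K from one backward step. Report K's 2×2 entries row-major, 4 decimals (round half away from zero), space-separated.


BᵀP = [9.5000 4.0000; 3.0000 1.0000]
S = R + BᵀPB = [3/2 0; 0 3/2] + [18.2500 5.5000; 5.5000 2.0000] = [19.7500 5.5000; 5.5000 3.5000]
BᵀPA = [6.5000 16.5000; 1.0000 6.0000]
K = S⁻¹·BᵀPA = [0.4437 0.6367; -0.4116 0.7138]
A−BK = [-1.2540 1.3312; 3.1447 -2.9228]
AᵀP(A−BK) = [2.5273 -1.8521; -1.8521 3.2122]
P' = Q + AᵀP(A−BK) = [27.5273 0.1479; 0.1479 3.4622]
tr(P') = 30.9895

0.4437 0.6367 -0.4116 0.7138


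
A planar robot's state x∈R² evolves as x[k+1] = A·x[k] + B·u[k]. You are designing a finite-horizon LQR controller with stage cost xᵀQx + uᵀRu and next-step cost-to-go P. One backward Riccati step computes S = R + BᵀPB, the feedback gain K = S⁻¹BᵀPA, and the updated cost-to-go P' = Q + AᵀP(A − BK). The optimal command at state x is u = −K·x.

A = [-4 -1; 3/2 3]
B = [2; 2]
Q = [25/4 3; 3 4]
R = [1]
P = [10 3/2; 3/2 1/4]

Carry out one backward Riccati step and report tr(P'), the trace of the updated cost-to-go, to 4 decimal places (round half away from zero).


BᵀP = [23.0000 3.5000]
S = R + BᵀPB = [1] + [53.0000] = [54.0000]
BᵀPA = [-86.7500 -12.5000]
K = S⁻¹·BᵀPA = [-1.6065 -0.2315]
A−BK = [-0.7870 -0.5370; 4.7130 3.4630]
AᵀP(A−BK) = [3.2002 0.7940; 0.7940 0.3565]
P' = Q + AᵀP(A−BK) = [9.4502 3.7940; 3.7940 4.3565]
tr(P') = 13.8067

13.8067


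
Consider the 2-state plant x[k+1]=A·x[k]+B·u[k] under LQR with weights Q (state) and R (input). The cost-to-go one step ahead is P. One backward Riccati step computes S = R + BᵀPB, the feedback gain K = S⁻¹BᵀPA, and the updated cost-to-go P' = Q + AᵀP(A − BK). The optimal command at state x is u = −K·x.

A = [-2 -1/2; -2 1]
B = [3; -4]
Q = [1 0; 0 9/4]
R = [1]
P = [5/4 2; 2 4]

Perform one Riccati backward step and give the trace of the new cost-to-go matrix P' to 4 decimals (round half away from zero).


BᵀP = [-4.2500 -10.0000]
S = R + BᵀPB = [1] + [27.2500] = [28.2500]
BᵀPA = [28.5000 -7.8750]
K = S⁻¹·BᵀPA = [1.0088 -0.2788]
A−BK = [-5.0265 0.3363; 2.0354 -0.1150]
AᵀP(A−BK) = [8.2478 -0.8053; -0.8053 0.1173]
P' = Q + AᵀP(A−BK) = [9.2478 -0.8053; -0.8053 2.3673]
tr(P') = 11.6150

11.6150


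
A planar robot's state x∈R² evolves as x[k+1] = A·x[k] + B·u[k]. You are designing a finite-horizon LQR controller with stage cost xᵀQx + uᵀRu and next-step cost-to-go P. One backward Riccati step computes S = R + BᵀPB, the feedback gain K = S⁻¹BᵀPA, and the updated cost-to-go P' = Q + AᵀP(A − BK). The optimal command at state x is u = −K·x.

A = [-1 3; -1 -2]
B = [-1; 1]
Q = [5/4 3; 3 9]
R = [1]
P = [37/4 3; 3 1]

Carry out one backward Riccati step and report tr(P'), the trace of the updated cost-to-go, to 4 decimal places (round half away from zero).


23.3452

BᵀP = [-6.2500 -2.0000]
S = R + BᵀPB = [1] + [4.2500] = [5.2500]
BᵀPA = [8.2500 -14.7500]
K = S⁻¹·BᵀPA = [1.5714 -2.8095]
A−BK = [0.5714 0.1905; -2.5714 0.8095]
AᵀP(A−BK) = [3.2857 -5.5714; -5.5714 9.8095]
P' = Q + AᵀP(A−BK) = [4.5357 -2.5714; -2.5714 18.8095]
tr(P') = 23.3452


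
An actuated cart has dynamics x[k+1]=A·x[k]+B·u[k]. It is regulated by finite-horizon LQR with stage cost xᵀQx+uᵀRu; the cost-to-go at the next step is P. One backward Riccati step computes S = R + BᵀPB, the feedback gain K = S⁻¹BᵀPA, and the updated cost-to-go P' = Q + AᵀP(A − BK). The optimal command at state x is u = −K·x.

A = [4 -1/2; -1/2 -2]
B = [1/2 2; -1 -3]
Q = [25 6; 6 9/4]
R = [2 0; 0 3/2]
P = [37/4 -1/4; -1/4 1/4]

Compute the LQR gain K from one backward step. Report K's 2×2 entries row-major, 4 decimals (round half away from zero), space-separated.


BᵀP = [4.8750 -0.3750; 19.2500 -1.2500]
S = R + BᵀPB = [2 0; 0 3/2] + [2.8125 10.8750; 10.8750 42.2500] = [4.8125 10.8750; 10.8750 43.7500]
BᵀPA = [19.6875 -1.6875; 77.6250 -7.1250]
K = S⁻¹·BᵀPA = [0.1859 0.0396; 1.7281 -0.1727]
A−BK = [0.4509 -0.1744; 4.8701 -2.4785]
AᵀP(A−BK) = [11.2607 -3.6863; -3.6863 1.6488]
P' = Q + AᵀP(A−BK) = [36.2607 2.3137; 2.3137 3.8988]
tr(P') = 40.1595

0.1859 0.0396 1.7281 -0.1727


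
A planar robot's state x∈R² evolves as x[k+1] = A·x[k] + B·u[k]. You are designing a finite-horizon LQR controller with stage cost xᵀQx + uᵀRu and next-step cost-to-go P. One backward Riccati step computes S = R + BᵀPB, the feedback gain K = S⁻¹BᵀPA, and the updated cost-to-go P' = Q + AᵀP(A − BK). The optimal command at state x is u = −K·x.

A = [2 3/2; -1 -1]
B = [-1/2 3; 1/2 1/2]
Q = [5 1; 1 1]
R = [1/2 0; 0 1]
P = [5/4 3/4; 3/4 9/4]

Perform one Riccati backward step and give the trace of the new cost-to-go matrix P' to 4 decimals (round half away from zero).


8.5503

BᵀP = [-0.2500 0.7500; 4.1250 3.3750]
S = R + BᵀPB = [1/2 0; 0 1] + [0.5000 -0.3750; -0.3750 14.0625] = [1.0000 -0.3750; -0.3750 15.0625]
BᵀPA = [-1.2500 -1.1250; 4.8750 2.8125]
K = S⁻¹·BᵀPA = [-1.1393 -1.0649; 0.2953 0.1602]
A−BK = [0.5445 0.4869; -0.5780 -0.5476]
AᵀP(A−BK) = [1.3864 1.2628; 1.2628 1.1639]
P' = Q + AᵀP(A−BK) = [6.3864 2.2628; 2.2628 2.1639]
tr(P') = 8.5503


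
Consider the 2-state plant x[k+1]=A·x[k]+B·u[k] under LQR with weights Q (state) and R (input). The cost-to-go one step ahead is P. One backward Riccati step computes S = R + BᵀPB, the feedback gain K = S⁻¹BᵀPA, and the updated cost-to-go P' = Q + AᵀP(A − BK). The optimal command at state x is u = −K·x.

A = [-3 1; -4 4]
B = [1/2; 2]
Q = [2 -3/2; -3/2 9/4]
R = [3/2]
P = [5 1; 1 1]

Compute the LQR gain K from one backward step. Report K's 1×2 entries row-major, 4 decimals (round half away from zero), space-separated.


BᵀP = [4.5000 2.5000]
S = R + BᵀPB = [3/2] + [7.2500] = [8.7500]
BᵀPA = [-23.5000 14.5000]
K = S⁻¹·BᵀPA = [-2.6857 1.6571]
A−BK = [-1.6571 0.1714; 1.3714 0.6857]
AᵀP(A−BK) = [21.8857 -8.0571; -8.0571 4.9714]
P' = Q + AᵀP(A−BK) = [23.8857 -9.5571; -9.5571 7.2214]
tr(P') = 31.1071

-2.6857 1.6571


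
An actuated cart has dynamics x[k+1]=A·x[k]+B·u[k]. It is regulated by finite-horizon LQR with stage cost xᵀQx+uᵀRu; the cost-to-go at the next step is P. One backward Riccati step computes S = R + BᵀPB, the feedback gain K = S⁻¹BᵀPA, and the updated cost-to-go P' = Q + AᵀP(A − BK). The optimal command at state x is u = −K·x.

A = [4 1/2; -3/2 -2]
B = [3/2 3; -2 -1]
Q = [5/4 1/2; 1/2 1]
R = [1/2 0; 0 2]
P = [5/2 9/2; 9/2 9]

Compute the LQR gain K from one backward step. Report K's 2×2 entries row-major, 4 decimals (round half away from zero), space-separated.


-0.0408 1.2226 0.7794 -0.3074

BᵀP = [-5.2500 -11.2500; 3.0000 4.5000]
S = R + BᵀPB = [1/2 0; 0 2] + [14.6250 -4.5000; -4.5000 4.5000] = [15.1250 -4.5000; -4.5000 6.5000]
BᵀPA = [-4.1250 19.8750; 5.2500 -7.5000]
K = S⁻¹·BᵀPA = [-0.0408 1.2226; 0.7794 -0.3074]
A−BK = [1.7230 -0.4115; -0.8022 0.1377]
AᵀP(A−BK) = [1.9896 -0.7178; -0.7178 1.0204]
P' = Q + AᵀP(A−BK) = [3.2396 -0.2178; -0.2178 2.0204]
tr(P') = 5.2600


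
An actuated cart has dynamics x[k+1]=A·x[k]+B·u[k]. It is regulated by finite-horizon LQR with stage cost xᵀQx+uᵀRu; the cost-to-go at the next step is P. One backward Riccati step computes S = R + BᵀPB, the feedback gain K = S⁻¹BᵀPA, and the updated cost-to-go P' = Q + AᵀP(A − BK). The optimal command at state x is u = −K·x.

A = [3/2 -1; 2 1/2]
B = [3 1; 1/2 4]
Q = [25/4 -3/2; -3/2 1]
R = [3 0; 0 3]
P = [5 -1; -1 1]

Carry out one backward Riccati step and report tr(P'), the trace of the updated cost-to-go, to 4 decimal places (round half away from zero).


8.6045

BᵀP = [14.5000 -2.5000; 1.0000 3.0000]
S = R + BᵀPB = [3 0; 0 3] + [42.2500 4.5000; 4.5000 13.0000] = [45.2500 4.5000; 4.5000 16.0000]
BᵀPA = [16.7500 -15.7500; 7.5000 0.5000]
K = S⁻¹·BᵀPA = [0.3329 -0.3613; 0.3751 0.1329]
A−BK = [0.1263 -0.0490; 0.3330 0.1492]
AᵀP(A−BK) = [0.8611 -0.1950; -0.1950 0.4934]
P' = Q + AᵀP(A−BK) = [7.1111 -1.6950; -1.6950 1.4934]
tr(P') = 8.6045


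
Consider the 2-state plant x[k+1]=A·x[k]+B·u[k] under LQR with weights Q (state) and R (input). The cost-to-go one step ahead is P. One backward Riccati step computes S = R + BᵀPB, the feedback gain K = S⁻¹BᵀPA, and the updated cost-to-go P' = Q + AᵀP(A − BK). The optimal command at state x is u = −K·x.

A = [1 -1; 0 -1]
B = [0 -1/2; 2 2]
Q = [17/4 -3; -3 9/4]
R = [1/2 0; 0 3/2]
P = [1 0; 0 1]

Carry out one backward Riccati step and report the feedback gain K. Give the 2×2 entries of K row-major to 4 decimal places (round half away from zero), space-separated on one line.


BᵀP = [0.0000 2.0000; -0.5000 2.0000]
S = R + BᵀPB = [1/2 0; 0 3/2] + [4.0000 4.0000; 4.0000 4.2500] = [4.5000 4.0000; 4.0000 5.7500]
BᵀPA = [0.0000 -2.0000; -0.5000 -1.5000]
K = S⁻¹·BᵀPA = [0.2025 -0.5570; -0.2278 0.1266]
A−BK = [0.8861 -0.9367; 0.0506 -0.1392]
AᵀP(A−BK) = [0.8861 -0.9367; -0.9367 1.0759]
P' = Q + AᵀP(A−BK) = [5.1361 -3.9367; -3.9367 3.3259]
tr(P') = 8.4620

0.2025 -0.5570 -0.2278 0.1266


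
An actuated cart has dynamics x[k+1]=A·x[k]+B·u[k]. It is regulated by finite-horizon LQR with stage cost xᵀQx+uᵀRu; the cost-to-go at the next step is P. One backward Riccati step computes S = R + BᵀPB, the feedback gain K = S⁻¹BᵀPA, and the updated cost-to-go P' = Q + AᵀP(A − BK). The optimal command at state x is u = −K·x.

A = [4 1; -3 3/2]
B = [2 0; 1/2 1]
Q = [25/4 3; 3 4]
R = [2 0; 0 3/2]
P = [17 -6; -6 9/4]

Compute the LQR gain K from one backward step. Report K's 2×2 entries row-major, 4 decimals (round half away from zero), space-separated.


BᵀP = [31.0000 -10.8750; -6.0000 2.2500]
S = R + BᵀPB = [2 0; 0 3/2] + [56.5625 -10.8750; -10.8750 2.2500] = [58.5625 -10.8750; -10.8750 3.7500]
BᵀPA = [156.6250 14.6875; -30.7500 -2.6250]
K = S⁻¹·BᵀPA = [2.4958 0.2618; -0.9621 0.0592]
A−BK = [-0.9917 0.4764; -3.2858 1.3099]
AᵀP(A−BK) = [15.7558 0.6920; 0.6920 0.3728]
P' = Q + AᵀP(A−BK) = [22.0058 3.6920; 3.6920 4.3728]
tr(P') = 26.3786

2.4958 0.2618 -0.9621 0.0592


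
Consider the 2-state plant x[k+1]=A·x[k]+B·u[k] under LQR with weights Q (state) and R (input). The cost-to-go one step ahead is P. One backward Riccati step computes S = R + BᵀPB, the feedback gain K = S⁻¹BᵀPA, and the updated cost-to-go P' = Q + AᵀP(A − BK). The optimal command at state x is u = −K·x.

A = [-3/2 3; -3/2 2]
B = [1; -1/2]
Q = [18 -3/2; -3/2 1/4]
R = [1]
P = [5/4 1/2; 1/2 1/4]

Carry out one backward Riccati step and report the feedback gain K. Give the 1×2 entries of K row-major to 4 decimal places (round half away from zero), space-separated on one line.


-1.1379 2.0690

BᵀP = [1.0000 0.3750]
S = R + BᵀPB = [1] + [0.8125] = [1.8125]
BᵀPA = [-2.0625 3.7500]
K = S⁻¹·BᵀPA = [-1.1379 2.0690]
A−BK = [-0.3621 0.9310; -2.0690 3.0345]
AᵀP(A−BK) = [3.2780 -5.8578; -5.8578 10.4914]
P' = Q + AᵀP(A−BK) = [21.2780 -7.3578; -7.3578 10.7414]
tr(P') = 32.0194


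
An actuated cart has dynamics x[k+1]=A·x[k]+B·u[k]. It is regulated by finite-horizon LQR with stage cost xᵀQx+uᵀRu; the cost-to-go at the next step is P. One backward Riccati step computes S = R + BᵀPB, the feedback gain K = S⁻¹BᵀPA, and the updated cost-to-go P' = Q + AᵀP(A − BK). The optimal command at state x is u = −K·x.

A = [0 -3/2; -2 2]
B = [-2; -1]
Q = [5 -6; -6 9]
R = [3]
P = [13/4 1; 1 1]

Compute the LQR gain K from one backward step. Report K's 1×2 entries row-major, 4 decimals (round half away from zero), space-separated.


0.2857 0.2500

BᵀP = [-7.5000 -3.0000]
S = R + BᵀPB = [3] + [18.0000] = [21.0000]
BᵀPA = [6.0000 5.2500]
K = S⁻¹·BᵀPA = [0.2857 0.2500]
A−BK = [0.5714 -1.0000; -1.7143 2.2500]
AᵀP(A−BK) = [2.2857 -2.5000; -2.5000 4.0000]
P' = Q + AᵀP(A−BK) = [7.2857 -8.5000; -8.5000 13.0000]
tr(P') = 20.2857


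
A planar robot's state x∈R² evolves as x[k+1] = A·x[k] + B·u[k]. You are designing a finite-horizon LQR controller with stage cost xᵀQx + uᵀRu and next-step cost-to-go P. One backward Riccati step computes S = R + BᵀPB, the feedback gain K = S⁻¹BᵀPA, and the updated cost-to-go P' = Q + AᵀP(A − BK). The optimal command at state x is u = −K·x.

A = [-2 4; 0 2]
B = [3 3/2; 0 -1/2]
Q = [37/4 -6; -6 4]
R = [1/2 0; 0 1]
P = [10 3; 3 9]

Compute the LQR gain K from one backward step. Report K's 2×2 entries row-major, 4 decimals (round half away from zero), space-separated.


-0.6416 2.6354 -0.0477 -2.4817

BᵀP = [30.0000 9.0000; 13.5000 0.0000]
S = R + BᵀPB = [1/2 0; 0 1] + [90.0000 40.5000; 40.5000 20.2500] = [90.5000 40.5000; 40.5000 21.2500]
BᵀPA = [-60.0000 138.0000; -27.0000 54.0000]
K = S⁻¹·BᵀPA = [-0.6416 2.6354; -0.0477 -2.4817]
A−BK = [-0.0035 -0.1838; -0.0239 0.7592]
AᵀP(A−BK) = [0.2139 -0.8785; -0.8785 14.3190]
P' = Q + AᵀP(A−BK) = [9.4639 -6.8785; -6.8785 18.3190]
tr(P') = 27.7829


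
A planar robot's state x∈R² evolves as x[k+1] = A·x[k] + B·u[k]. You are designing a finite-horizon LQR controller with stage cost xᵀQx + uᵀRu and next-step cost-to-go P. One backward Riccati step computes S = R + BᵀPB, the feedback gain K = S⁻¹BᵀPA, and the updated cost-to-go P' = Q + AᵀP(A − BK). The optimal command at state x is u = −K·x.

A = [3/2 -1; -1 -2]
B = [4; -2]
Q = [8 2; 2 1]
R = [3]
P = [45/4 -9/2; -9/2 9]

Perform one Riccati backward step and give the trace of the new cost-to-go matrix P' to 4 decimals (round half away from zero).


37.9079

BᵀP = [54.0000 -36.0000]
S = R + BᵀPB = [3] + [288.0000] = [291.0000]
BᵀPA = [117.0000 18.0000]
K = S⁻¹·BᵀPA = [0.4021 0.0619]
A−BK = [-0.1082 -1.2474; -0.1959 -1.8763]
AᵀP(A−BK) = [0.7713 2.8879; 2.8879 28.1366]
P' = Q + AᵀP(A−BK) = [8.7713 4.8879; 4.8879 29.1366]
tr(P') = 37.9079


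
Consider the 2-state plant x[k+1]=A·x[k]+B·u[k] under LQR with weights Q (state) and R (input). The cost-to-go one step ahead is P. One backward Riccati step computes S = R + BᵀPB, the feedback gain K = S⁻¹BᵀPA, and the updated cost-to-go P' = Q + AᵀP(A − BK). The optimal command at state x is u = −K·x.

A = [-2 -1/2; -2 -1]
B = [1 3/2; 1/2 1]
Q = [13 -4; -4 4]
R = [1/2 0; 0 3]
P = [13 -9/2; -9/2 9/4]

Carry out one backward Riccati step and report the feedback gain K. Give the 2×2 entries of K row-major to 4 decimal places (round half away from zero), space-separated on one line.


-1.0980 -0.0980 -0.3333 -0.0833

BᵀP = [10.7500 -3.3750; 15.0000 -4.5000]
S = R + BᵀPB = [1/2 0; 0 3] + [9.0625 12.7500; 12.7500 18.0000] = [9.5625 12.7500; 12.7500 21.0000]
BᵀPA = [-14.7500 -2.0000; -21.0000 -3.0000]
K = S⁻¹·BᵀPA = [-1.0980 -0.0980; -0.3333 -0.0833]
A−BK = [-0.4020 -0.2770; -1.1176 -0.8676]
AᵀP(A−BK) = [1.8039 0.8039; 0.8039 0.5539]
P' = Q + AᵀP(A−BK) = [14.8039 -3.1961; -3.1961 4.5539]
tr(P') = 19.3578


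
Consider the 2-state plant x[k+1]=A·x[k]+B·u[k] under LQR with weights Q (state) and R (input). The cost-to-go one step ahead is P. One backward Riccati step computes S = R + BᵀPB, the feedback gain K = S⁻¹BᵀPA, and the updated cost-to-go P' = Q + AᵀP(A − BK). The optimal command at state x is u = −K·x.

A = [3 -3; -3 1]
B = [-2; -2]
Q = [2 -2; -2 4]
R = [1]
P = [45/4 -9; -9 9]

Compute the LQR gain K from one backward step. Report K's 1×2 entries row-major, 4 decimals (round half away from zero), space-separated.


-1.3500 1.3500

BᵀP = [-4.5000 0.0000]
S = R + BᵀPB = [1] + [9.0000] = [10.0000]
BᵀPA = [-13.5000 13.5000]
K = S⁻¹·BᵀPA = [-1.3500 1.3500]
A−BK = [0.3000 -0.3000; -5.7000 3.7000]
AᵀP(A−BK) = [326.0250 -218.0250; -218.0250 146.0250]
P' = Q + AᵀP(A−BK) = [328.0250 -220.0250; -220.0250 150.0250]
tr(P') = 478.0500


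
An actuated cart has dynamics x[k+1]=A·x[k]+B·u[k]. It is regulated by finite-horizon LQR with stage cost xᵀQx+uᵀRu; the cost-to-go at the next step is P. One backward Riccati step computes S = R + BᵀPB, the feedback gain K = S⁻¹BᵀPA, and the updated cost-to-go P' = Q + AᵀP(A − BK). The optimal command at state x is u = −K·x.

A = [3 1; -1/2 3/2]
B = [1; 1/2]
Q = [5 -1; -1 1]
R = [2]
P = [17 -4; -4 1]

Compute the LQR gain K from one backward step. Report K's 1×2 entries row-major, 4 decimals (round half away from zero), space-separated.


BᵀP = [15.0000 -3.5000]
S = R + BᵀPB = [2] + [13.2500] = [15.2500]
BᵀPA = [46.7500 9.7500]
K = S⁻¹·BᵀPA = [3.0656 0.6393]
A−BK = [-0.0656 0.3607; -2.0328 1.1803]
AᵀP(A−BK) = [21.9344 4.3607; 4.3607 1.0164]
P' = Q + AᵀP(A−BK) = [26.9344 3.3607; 3.3607 2.0164]
tr(P') = 28.9508

3.0656 0.6393


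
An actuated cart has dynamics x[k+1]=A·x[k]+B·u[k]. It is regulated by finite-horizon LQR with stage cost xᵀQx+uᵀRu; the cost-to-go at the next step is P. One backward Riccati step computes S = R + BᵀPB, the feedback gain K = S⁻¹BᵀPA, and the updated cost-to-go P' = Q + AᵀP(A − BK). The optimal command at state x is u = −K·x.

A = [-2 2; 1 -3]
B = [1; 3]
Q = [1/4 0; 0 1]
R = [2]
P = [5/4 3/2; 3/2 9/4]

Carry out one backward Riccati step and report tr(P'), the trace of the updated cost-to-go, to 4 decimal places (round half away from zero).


4.0231

BᵀP = [5.7500 8.2500]
S = R + BᵀPB = [2] + [30.5000] = [32.5000]
BᵀPA = [-3.2500 -13.2500]
K = S⁻¹·BᵀPA = [-0.1000 -0.4077]
A−BK = [-1.9000 2.4077; 1.3000 -1.7769]
AᵀP(A−BK) = [0.9250 -1.0750; -1.0750 1.8481]
P' = Q + AᵀP(A−BK) = [1.1750 -1.0750; -1.0750 2.8481]
tr(P') = 4.0231


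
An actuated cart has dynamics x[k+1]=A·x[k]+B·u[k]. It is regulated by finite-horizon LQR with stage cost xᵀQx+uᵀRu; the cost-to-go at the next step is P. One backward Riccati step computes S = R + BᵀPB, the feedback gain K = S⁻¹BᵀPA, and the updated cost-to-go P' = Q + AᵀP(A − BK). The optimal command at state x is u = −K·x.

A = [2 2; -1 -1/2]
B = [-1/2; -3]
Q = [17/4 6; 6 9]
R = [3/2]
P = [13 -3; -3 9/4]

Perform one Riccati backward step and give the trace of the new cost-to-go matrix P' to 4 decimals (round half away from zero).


BᵀP = [2.5000 -5.2500]
S = R + BᵀPB = [3/2] + [14.5000] = [16.0000]
BᵀPA = [10.2500 7.6250]
K = S⁻¹·BᵀPA = [0.6406 0.4766]
A−BK = [2.3203 2.2383; 0.9219 0.9297]
AᵀP(A−BK) = [59.6836 57.2402; 57.2402 54.9287]
P' = Q + AᵀP(A−BK) = [63.9336 63.2402; 63.2402 63.9287]
tr(P') = 127.8623

127.8623


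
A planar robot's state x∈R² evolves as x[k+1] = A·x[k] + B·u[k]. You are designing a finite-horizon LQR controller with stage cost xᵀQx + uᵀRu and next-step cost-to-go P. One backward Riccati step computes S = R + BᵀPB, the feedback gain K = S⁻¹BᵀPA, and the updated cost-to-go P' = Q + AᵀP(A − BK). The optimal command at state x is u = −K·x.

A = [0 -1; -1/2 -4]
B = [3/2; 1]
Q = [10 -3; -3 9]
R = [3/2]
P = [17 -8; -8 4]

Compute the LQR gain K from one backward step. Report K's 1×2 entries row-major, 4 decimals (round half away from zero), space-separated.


0.2025 0.7342

BᵀP = [17.5000 -8.0000]
S = R + BᵀPB = [3/2] + [18.2500] = [19.7500]
BᵀPA = [4.0000 14.5000]
K = S⁻¹·BᵀPA = [0.2025 0.7342]
A−BK = [-0.3038 -2.1013; -0.7025 -4.7342]
AᵀP(A−BK) = [0.1899 1.0633; 1.0633 6.3544]
P' = Q + AᵀP(A−BK) = [10.1899 -1.9367; -1.9367 15.3544]
tr(P') = 25.5443


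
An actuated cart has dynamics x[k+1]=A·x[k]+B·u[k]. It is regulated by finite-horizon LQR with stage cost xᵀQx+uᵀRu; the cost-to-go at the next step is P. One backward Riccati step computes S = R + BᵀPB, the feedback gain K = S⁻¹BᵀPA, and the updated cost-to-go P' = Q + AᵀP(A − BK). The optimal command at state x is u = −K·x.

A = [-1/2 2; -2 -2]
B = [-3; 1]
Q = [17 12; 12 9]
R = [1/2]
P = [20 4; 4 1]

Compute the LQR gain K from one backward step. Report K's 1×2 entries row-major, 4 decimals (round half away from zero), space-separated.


0.3175 -0.5714

BᵀP = [-56.0000 -11.0000]
S = R + BᵀPB = [1/2] + [157.0000] = [157.5000]
BᵀPA = [50.0000 -90.0000]
K = S⁻¹·BᵀPA = [0.3175 -0.5714]
A−BK = [0.4524 0.2857; -2.3175 -1.4286]
AᵀP(A−BK) = [1.1270 0.5714; 0.5714 0.5714]
P' = Q + AᵀP(A−BK) = [18.1270 12.5714; 12.5714 9.5714]
tr(P') = 27.6984


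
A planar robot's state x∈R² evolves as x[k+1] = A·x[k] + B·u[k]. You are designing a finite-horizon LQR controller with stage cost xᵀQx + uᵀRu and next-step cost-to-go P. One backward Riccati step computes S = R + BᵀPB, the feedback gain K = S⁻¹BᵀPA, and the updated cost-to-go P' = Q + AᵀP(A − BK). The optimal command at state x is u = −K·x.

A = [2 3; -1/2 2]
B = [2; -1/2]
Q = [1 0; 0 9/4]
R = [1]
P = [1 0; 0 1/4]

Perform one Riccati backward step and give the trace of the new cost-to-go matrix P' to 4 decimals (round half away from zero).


BᵀP = [2.0000 -0.1250]
S = R + BᵀPB = [1] + [4.0625] = [5.0625]
BᵀPA = [4.0625 5.7500]
K = S⁻¹·BᵀPA = [0.8025 1.1358]
A−BK = [0.3951 0.7284; -0.0988 2.5679]
AᵀP(A−BK) = [0.8025 1.1358; 1.1358 3.4691]
P' = Q + AᵀP(A−BK) = [1.8025 1.1358; 1.1358 5.7191]
tr(P') = 7.5216

7.5216


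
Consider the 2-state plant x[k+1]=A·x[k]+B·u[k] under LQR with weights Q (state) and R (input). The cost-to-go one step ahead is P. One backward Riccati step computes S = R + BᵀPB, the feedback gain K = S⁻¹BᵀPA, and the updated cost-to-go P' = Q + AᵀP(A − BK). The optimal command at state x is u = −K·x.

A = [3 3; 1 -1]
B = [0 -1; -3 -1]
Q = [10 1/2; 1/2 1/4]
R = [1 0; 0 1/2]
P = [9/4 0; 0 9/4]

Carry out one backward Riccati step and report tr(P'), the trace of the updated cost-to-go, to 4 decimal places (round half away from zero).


BᵀP = [0.0000 -6.7500; -2.2500 -2.2500]
S = R + BᵀPB = [1 0; 0 1/2] + [20.2500 6.7500; 6.7500 4.5000] = [21.2500 6.7500; 6.7500 5.0000]
BᵀPA = [-6.7500 6.7500; -9.0000 -4.5000]
K = S⁻¹·BᵀPA = [0.4449 1.0566; -2.4006 -2.3265]
A−BK = [0.5994 0.6735; -0.0659 -0.1565]
AᵀP(A−BK) = [3.8975 4.1941; 4.1941 4.8986]
P' = Q + AᵀP(A−BK) = [13.8975 4.6941; 4.6941 5.1486]
tr(P') = 19.0461

19.0461


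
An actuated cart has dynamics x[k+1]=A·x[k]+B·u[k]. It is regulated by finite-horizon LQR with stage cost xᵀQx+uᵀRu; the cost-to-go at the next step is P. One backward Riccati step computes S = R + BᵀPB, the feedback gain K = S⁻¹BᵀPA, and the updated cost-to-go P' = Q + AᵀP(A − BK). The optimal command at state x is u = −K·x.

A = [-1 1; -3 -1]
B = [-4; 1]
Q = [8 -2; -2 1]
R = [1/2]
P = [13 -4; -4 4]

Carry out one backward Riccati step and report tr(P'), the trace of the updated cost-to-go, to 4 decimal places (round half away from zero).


35.3108

BᵀP = [-56.0000 20.0000]
S = R + BᵀPB = [1/2] + [244.0000] = [244.5000]
BᵀPA = [-4.0000 -76.0000]
K = S⁻¹·BᵀPA = [-0.0164 -0.3108]
A−BK = [-1.0654 -0.2434; -2.9836 -0.6892]
AᵀP(A−BK) = [24.9346 5.7566; 5.7566 1.3763]
P' = Q + AᵀP(A−BK) = [32.9346 3.7566; 3.7566 2.3763]
tr(P') = 35.3108


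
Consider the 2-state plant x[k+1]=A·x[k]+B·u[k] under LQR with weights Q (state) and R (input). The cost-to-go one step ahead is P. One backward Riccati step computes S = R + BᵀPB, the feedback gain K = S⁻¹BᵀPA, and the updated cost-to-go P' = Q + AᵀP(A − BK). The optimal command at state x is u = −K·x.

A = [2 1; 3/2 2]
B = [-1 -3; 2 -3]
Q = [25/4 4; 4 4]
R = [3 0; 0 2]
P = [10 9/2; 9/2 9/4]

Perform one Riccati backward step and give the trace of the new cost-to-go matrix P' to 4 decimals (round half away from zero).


BᵀP = [-1.0000 0.0000; -43.5000 -20.2500]
S = R + BᵀPB = [3 0; 0 2] + [1.0000 3.0000; 3.0000 191.2500] = [4.0000 3.0000; 3.0000 193.2500]
BᵀPA = [-2.0000 -1.0000; -117.3750 -84.0000]
K = S⁻¹·BᵀPA = [-0.0450 0.0769; -0.6067 -0.4359]
A−BK = [0.1350 -0.2307; -0.2300 0.5386]
AᵀP(A−BK) = [0.7640 0.4943; 0.4943 0.4643]
P' = Q + AᵀP(A−BK) = [7.0140 4.4943; 4.4943 4.4643]
tr(P') = 11.4783

11.4783


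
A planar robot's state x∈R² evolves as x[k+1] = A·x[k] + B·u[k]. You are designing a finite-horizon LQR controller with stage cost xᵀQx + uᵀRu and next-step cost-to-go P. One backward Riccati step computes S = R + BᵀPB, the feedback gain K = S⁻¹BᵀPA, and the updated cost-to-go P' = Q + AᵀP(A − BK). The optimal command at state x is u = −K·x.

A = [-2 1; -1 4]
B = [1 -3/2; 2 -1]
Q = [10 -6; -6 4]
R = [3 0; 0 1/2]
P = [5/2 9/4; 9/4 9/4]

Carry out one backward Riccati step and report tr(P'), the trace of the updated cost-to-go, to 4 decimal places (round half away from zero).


16.8145

BᵀP = [7.0000 6.7500; -6.0000 -5.6250]
S = R + BᵀPB = [3 0; 0 1/2] + [20.5000 -17.2500; -17.2500 14.6250] = [23.5000 -17.2500; -17.2500 15.1250]
BᵀPA = [-20.7500 34.0000; 17.6250 -28.5000]
K = S⁻¹·BᵀPA = [-0.1695 0.3909; 0.9719 -1.4384]
A−BK = [-0.3726 -1.5486; 0.3110 1.7797]
AᵀP(A−BK) = [0.6018 -0.7856; -0.7856 2.2127]
P' = Q + AᵀP(A−BK) = [10.6018 -6.7856; -6.7856 6.2127]
tr(P') = 16.8145


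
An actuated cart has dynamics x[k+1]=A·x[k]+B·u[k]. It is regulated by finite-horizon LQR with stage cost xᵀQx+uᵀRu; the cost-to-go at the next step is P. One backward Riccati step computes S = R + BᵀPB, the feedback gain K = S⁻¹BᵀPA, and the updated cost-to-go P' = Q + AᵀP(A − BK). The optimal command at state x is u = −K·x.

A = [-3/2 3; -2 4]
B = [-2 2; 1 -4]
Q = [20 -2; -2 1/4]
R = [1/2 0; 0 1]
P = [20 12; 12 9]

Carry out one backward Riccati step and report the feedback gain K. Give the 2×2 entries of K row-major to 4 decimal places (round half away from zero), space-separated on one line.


BᵀP = [-28.0000 -15.0000; -8.0000 -12.0000]
S = R + BᵀPB = [1/2 0; 0 1] + [41.0000 4.0000; 4.0000 32.0000] = [41.5000 4.0000; 4.0000 33.0000]
BᵀPA = [72.0000 -144.0000; 36.0000 -72.0000]
K = S⁻¹·BᵀPA = [1.6491 -3.2981; 0.8910 -1.7820]
A−BK = [0.0161 -0.0321; -0.0850 0.1699]
AᵀP(A−BK) = [2.1910 -4.3820; -4.3820 8.7639]
P' = Q + AᵀP(A−BK) = [22.1910 -6.3820; -6.3820 9.0139]
tr(P') = 31.2049

1.6491 -3.2981 0.8910 -1.7820


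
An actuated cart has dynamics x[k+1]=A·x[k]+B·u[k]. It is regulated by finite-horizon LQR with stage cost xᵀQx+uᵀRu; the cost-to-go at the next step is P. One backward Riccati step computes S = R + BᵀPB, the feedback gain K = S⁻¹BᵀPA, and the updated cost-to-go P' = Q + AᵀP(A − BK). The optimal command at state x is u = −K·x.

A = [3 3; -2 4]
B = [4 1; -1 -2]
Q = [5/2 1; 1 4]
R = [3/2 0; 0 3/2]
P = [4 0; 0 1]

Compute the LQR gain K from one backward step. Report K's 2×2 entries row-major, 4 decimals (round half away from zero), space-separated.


BᵀP = [16.0000 -1.0000; 4.0000 -2.0000]
S = R + BᵀPB = [3/2 0; 0 3/2] + [65.0000 18.0000; 18.0000 8.0000] = [66.5000 18.0000; 18.0000 9.5000]
BᵀPA = [50.0000 44.0000; 16.0000 4.0000]
K = S⁻¹·BᵀPA = [0.6076 1.1243; 0.5329 -1.7092]
A−BK = [0.0366 0.2120; -0.3266 1.7059]
AᵀP(A−BK) = [1.0918 -0.8676; -0.8676 9.3680]
P' = Q + AᵀP(A−BK) = [3.5918 0.1324; 0.1324 13.3680]
tr(P') = 16.9598

0.6076 1.1243 0.5329 -1.7092


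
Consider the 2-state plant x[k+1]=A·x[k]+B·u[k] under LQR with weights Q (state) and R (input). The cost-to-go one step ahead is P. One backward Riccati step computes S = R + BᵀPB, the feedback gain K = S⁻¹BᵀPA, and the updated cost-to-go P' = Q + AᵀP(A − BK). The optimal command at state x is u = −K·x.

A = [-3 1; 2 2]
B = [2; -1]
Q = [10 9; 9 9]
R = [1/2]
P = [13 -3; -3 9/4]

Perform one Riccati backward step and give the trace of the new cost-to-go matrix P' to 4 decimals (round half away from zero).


BᵀP = [29.0000 -8.2500]
S = R + BᵀPB = [1/2] + [66.2500] = [66.7500]
BᵀPA = [-103.5000 12.5000]
K = S⁻¹·BᵀPA = [-1.5506 0.1873]
A−BK = [0.1011 0.6255; 0.4494 2.1873]
AᵀP(A−BK) = [1.5169 1.3820; 1.3820 7.6592]
P' = Q + AᵀP(A−BK) = [11.5169 10.3820; 10.3820 16.6592]
tr(P') = 28.1760

28.1760


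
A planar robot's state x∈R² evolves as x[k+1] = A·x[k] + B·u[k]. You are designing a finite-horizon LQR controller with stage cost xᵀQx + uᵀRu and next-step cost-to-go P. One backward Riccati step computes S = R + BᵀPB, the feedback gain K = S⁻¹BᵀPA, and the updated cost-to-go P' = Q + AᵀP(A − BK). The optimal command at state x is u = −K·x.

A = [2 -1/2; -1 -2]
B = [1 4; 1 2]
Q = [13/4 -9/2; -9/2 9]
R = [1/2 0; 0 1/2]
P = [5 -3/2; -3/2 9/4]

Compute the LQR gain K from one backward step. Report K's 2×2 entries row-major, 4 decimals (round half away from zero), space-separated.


-1.9877 -1.8007 1.0123 0.3422

BᵀP = [3.5000 0.7500; 17.0000 -1.5000]
S = R + BᵀPB = [1/2 0; 0 1/2] + [4.2500 15.5000; 15.5000 65.0000] = [4.7500 15.5000; 15.5000 65.5000]
BᵀPA = [6.2500 -3.2500; 35.5000 -5.5000]
K = S⁻¹·BᵀPA = [-1.9877 -1.8007; 1.0123 0.3422]
A−BK = [-0.0617 -0.0679; -1.0370 -0.8836]
AᵀP(A−BK) = [4.7346 3.8580; 3.8580 3.2795]
P' = Q + AᵀP(A−BK) = [7.9846 -0.6420; -0.6420 12.2795]
tr(P') = 20.2641


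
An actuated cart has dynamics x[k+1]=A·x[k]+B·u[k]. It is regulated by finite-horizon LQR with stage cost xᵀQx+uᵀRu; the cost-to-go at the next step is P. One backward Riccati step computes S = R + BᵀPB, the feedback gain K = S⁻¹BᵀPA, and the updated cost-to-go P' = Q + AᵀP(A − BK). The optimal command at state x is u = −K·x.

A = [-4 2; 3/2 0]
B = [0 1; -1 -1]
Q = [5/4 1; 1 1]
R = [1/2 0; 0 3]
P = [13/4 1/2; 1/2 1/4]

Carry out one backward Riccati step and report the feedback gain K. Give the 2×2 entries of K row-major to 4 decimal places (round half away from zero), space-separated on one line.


1.5462 -1.0154 -1.8615 0.9538

BᵀP = [-0.5000 -0.2500; 2.7500 0.2500]
S = R + BᵀPB = [1/2 0; 0 3] + [0.2500 -0.2500; -0.2500 2.5000] = [0.7500 -0.2500; -0.2500 5.5000]
BᵀPA = [1.6250 -1.0000; -10.6250 5.5000]
K = S⁻¹·BᵀPA = [1.5462 -1.0154; -1.8615 0.9538]
A−BK = [-2.1385 1.0462; 1.1846 -0.0615]
AᵀP(A−BK) = [24.2712 -12.7154; -12.7154 6.7385]
P' = Q + AᵀP(A−BK) = [25.5212 -11.7154; -11.7154 7.7385]
tr(P') = 33.2596


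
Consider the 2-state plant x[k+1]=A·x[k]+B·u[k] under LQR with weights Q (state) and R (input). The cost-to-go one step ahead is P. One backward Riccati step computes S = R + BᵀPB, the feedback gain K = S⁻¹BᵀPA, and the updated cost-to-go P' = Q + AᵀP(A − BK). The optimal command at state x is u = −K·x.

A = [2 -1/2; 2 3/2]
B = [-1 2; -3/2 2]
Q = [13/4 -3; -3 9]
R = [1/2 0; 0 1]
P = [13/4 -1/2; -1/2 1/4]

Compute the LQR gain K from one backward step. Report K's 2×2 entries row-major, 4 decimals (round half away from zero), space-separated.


BᵀP = [-2.5000 0.1250; 5.5000 -0.5000]
S = R + BᵀPB = [1/2 0; 0 1] + [2.3125 -4.7500; -4.7500 10.0000] = [2.8125 -4.7500; -4.7500 11.0000]
BᵀPA = [-4.7500 1.4375; 10.0000 -3.5000]
K = S⁻¹·BᵀPA = [-0.5672 -0.0970; 0.6642 -0.3601]
A−BK = [0.1045 0.1231; -0.1791 2.0746]
AᵀP(A−BK) = [0.6642 -0.3601; -0.3601 1.0042]
P' = Q + AᵀP(A−BK) = [3.9142 -3.3601; -3.3601 10.0042]
tr(P') = 13.9184

-0.5672 -0.0970 0.6642 -0.3601


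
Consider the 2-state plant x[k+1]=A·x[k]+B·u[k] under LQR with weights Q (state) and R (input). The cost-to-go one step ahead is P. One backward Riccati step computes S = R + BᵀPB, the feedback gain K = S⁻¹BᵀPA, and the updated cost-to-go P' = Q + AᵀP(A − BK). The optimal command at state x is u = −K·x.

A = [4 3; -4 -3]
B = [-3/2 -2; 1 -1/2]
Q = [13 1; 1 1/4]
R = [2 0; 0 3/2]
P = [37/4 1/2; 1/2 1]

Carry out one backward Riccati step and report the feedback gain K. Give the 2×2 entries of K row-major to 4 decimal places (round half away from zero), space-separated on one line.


BᵀP = [-13.3750 0.2500; -18.7500 -1.5000]
S = R + BᵀPB = [2 0; 0 3/2] + [20.3125 26.6250; 26.6250 38.2500] = [22.3125 26.6250; 26.6250 39.7500]
BᵀPA = [-54.5000 -40.8750; -69.0000 -51.7500]
K = S⁻¹·BᵀPA = [-1.8494 -1.3870; -0.4971 -0.3728]
A−BK = [0.2317 0.1738; -2.3992 -1.7994]
AᵀP(A−BK) = [12.9078 9.6809; 9.6809 7.2607]
P' = Q + AᵀP(A−BK) = [25.9078 10.6809; 10.6809 7.5107]
tr(P') = 33.4185

-1.8494 -1.3870 -0.4971 -0.3728


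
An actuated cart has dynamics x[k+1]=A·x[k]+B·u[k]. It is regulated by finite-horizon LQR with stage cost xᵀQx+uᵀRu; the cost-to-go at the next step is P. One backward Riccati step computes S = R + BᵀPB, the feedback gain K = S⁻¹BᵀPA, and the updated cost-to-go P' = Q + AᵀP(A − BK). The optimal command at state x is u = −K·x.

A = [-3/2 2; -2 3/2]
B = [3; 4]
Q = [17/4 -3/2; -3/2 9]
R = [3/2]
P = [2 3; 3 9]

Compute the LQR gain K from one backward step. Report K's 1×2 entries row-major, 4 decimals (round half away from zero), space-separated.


BᵀP = [18.0000 45.0000]
S = R + BᵀPB = [3/2] + [234.0000] = [235.5000]
BᵀPA = [-117.0000 103.5000]
K = S⁻¹·BᵀPA = [-0.4968 0.4395]
A−BK = [-0.0096 0.6815; -0.0127 -0.2580]
AᵀP(A−BK) = [0.3726 -0.3296; -0.3296 0.7627]
P' = Q + AᵀP(A−BK) = [4.6226 -1.8296; -1.8296 9.7627]
tr(P') = 14.3854

-0.4968 0.4395


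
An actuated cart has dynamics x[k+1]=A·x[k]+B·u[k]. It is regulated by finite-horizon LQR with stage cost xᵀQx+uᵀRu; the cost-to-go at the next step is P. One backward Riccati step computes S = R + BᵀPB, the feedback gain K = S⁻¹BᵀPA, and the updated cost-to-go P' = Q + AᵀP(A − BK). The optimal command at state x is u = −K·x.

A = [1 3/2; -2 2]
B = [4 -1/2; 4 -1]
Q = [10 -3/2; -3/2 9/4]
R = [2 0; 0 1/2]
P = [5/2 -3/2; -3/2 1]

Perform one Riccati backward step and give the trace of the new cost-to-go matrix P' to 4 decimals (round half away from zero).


BᵀP = [4.0000 -2.0000; 0.2500 -0.2500]
S = R + BᵀPB = [2 0; 0 1/2] + [8.0000 0.0000; 0.0000 0.1250] = [10.0000 0.0000; 0.0000 0.6250]
BᵀPA = [8.0000 2.0000; 0.7500 -0.1250]
K = S⁻¹·BᵀPA = [0.8000 0.2000; 1.2000 -0.2000]
A−BK = [-1.6000 0.6000; -4.0000 1.0000]
AᵀP(A−BK) = [5.2000 -0.2000; -0.2000 0.2000]
P' = Q + AᵀP(A−BK) = [15.2000 -1.7000; -1.7000 2.4500]
tr(P') = 17.6500

17.6500


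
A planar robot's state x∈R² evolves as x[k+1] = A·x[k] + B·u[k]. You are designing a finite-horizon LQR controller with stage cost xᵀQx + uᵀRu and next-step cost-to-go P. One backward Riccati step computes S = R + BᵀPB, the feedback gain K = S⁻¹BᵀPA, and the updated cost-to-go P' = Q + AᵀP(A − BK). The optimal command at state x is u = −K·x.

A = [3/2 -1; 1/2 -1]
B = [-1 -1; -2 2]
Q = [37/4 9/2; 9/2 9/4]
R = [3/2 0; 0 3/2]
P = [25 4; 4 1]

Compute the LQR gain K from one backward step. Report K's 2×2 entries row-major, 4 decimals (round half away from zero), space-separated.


BᵀP = [-33.0000 -6.0000; -17.0000 -2.0000]
S = R + BᵀPB = [3/2 0; 0 3/2] + [45.0000 21.0000; 21.0000 13.0000] = [46.5000 21.0000; 21.0000 14.5000]
BᵀPA = [-52.5000 39.0000; -26.5000 19.0000]
K = S⁻¹·BᵀPA = [-0.8778 0.7138; -0.5563 0.2765]
A−BK = [0.0659 -0.0096; -0.1431 -0.1254]
AᵀP(A−BK) = [1.6736 -1.1961; -1.1961 0.9068]
P' = Q + AᵀP(A−BK) = [10.9236 3.3039; 3.3039 3.1568]
tr(P') = 14.0804

-0.8778 0.7138 -0.5563 0.2765


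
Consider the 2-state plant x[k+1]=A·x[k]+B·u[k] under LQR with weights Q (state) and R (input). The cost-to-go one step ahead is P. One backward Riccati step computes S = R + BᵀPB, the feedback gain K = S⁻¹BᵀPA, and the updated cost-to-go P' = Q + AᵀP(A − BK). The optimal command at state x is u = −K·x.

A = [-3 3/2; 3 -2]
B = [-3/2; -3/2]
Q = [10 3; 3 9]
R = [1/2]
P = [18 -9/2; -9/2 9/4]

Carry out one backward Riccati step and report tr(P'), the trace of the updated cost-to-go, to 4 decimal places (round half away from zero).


110.7488

BᵀP = [-20.2500 3.3750]
S = R + BᵀPB = [1/2] + [25.3125] = [25.8125]
BᵀPA = [70.8750 -37.1250]
K = S⁻¹·BᵀPA = [2.7458 -1.4383]
A−BK = [1.1186 -0.6574; 7.1186 -4.1574]
AᵀP(A−BK) = [68.6441 -39.8136; -39.8136 23.1047]
P' = Q + AᵀP(A−BK) = [78.6441 -36.8136; -36.8136 32.1047]
tr(P') = 110.7488


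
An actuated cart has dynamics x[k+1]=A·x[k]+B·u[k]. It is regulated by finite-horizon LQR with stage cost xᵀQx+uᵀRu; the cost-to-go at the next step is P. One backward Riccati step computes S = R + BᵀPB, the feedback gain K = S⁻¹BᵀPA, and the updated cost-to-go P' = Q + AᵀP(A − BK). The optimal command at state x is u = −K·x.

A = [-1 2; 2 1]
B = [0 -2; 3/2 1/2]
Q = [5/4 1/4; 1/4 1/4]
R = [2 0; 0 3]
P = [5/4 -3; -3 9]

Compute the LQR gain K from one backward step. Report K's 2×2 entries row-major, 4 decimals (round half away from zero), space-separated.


1.0407 0.2974 0.5297 -0.1344

BᵀP = [-4.5000 13.5000; -4.0000 10.5000]
S = R + BᵀPB = [2 0; 0 3] + [20.2500 15.7500; 15.7500 13.2500] = [22.2500 15.7500; 15.7500 16.2500]
BᵀPA = [31.5000 4.5000; 25.0000 2.5000]
K = S⁻¹·BᵀPA = [1.0407 0.2974; 0.5297 -0.1344]
A−BK = [0.0595 1.7313; 0.1740 0.6211]
AᵀP(A−BK) = [3.2230 0.4923; 0.4923 0.9978]
P' = Q + AᵀP(A−BK) = [4.4730 0.7423; 0.7423 1.2478]
tr(P') = 5.7208


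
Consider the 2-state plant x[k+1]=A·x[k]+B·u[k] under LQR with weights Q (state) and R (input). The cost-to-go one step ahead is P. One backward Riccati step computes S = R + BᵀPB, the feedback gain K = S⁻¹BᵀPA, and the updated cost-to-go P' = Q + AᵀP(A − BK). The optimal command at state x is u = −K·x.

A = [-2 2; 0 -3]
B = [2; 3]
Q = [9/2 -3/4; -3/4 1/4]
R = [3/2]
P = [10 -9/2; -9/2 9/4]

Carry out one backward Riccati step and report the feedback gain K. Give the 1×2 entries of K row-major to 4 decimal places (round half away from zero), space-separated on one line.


-1.6774 2.5484

BᵀP = [6.5000 -2.2500]
S = R + BᵀPB = [3/2] + [6.2500] = [7.7500]
BᵀPA = [-13.0000 19.7500]
K = S⁻¹·BᵀPA = [-1.6774 2.5484]
A−BK = [1.3548 -3.0968; 5.0323 -10.6452]
AᵀP(A−BK) = [18.1935 -33.8710; -33.8710 63.9194]
P' = Q + AᵀP(A−BK) = [22.6935 -34.6210; -34.6210 64.1694]
tr(P') = 86.8629


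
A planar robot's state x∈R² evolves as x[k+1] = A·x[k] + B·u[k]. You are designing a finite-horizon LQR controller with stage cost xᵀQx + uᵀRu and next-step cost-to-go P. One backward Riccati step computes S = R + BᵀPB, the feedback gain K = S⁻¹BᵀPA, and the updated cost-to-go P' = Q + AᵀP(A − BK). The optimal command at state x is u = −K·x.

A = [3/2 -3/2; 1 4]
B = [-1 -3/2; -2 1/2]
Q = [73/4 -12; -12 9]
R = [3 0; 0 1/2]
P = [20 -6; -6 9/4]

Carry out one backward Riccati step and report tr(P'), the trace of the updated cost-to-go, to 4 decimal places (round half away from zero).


32.2610

BᵀP = [-8.0000 1.5000; -33.0000 10.1250]
S = R + BᵀPB = [3 0; 0 1/2] + [5.0000 12.7500; 12.7500 54.5625] = [8.0000 12.7500; 12.7500 55.0625]
BᵀPA = [-10.5000 18.0000; -39.3750 90.0000]
K = S⁻¹·BᵀPA = [-0.2739 -0.5626; -0.6517 1.7648]
A−BK = [0.2486 0.5846; 0.7781 1.9924]
AᵀP(A−BK) = [0.7144 0.5808; 0.5808 4.2966]
P' = Q + AᵀP(A−BK) = [18.9644 -11.4192; -11.4192 13.2966]
tr(P') = 32.2610
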